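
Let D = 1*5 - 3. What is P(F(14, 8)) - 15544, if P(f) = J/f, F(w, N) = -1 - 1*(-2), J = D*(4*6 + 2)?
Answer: -15492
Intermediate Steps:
D = 2 (D = 5 - 3 = 2)
J = 52 (J = 2*(4*6 + 2) = 2*(24 + 2) = 2*26 = 52)
F(w, N) = 1 (F(w, N) = -1 + 2 = 1)
P(f) = 52/f
P(F(14, 8)) - 15544 = 52/1 - 15544 = 52*1 - 15544 = 52 - 15544 = -15492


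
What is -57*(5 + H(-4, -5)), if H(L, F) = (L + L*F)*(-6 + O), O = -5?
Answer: 9747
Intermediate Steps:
H(L, F) = -11*L - 11*F*L (H(L, F) = (L + L*F)*(-6 - 5) = (L + F*L)*(-11) = -11*L - 11*F*L)
-57*(5 + H(-4, -5)) = -57*(5 - 11*(-4)*(1 - 5)) = -57*(5 - 11*(-4)*(-4)) = -57*(5 - 176) = -57*(-171) = 9747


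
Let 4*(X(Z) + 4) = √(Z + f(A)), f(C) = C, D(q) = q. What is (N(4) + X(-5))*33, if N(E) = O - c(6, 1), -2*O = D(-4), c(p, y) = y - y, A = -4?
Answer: -66 + 99*I/4 ≈ -66.0 + 24.75*I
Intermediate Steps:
c(p, y) = 0
O = 2 (O = -½*(-4) = 2)
X(Z) = -4 + √(-4 + Z)/4 (X(Z) = -4 + √(Z - 4)/4 = -4 + √(-4 + Z)/4)
N(E) = 2 (N(E) = 2 - 1*0 = 2 + 0 = 2)
(N(4) + X(-5))*33 = (2 + (-4 + √(-4 - 5)/4))*33 = (2 + (-4 + √(-9)/4))*33 = (2 + (-4 + (3*I)/4))*33 = (2 + (-4 + 3*I/4))*33 = (-2 + 3*I/4)*33 = -66 + 99*I/4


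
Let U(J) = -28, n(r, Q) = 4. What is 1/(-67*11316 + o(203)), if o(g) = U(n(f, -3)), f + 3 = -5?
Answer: -1/758200 ≈ -1.3189e-6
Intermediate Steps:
f = -8 (f = -3 - 5 = -8)
o(g) = -28
1/(-67*11316 + o(203)) = 1/(-67*11316 - 28) = 1/(-758172 - 28) = 1/(-758200) = -1/758200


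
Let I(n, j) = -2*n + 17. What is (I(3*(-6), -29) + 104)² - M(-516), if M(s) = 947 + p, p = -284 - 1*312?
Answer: 24298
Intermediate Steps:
p = -596 (p = -284 - 312 = -596)
I(n, j) = 17 - 2*n
M(s) = 351 (M(s) = 947 - 596 = 351)
(I(3*(-6), -29) + 104)² - M(-516) = ((17 - 6*(-6)) + 104)² - 1*351 = ((17 - 2*(-18)) + 104)² - 351 = ((17 + 36) + 104)² - 351 = (53 + 104)² - 351 = 157² - 351 = 24649 - 351 = 24298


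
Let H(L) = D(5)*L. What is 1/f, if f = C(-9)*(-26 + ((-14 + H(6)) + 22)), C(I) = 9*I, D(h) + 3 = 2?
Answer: 1/1944 ≈ 0.00051440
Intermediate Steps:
D(h) = -1 (D(h) = -3 + 2 = -1)
H(L) = -L
f = 1944 (f = (9*(-9))*(-26 + ((-14 - 1*6) + 22)) = -81*(-26 + ((-14 - 6) + 22)) = -81*(-26 + (-20 + 22)) = -81*(-26 + 2) = -81*(-24) = 1944)
1/f = 1/1944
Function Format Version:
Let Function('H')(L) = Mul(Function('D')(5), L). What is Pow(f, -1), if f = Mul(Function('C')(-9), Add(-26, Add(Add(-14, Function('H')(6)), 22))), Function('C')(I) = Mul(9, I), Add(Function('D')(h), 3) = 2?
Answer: Rational(1, 1944) ≈ 0.00051440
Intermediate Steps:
Function('D')(h) = -1 (Function('D')(h) = Add(-3, 2) = -1)
Function('H')(L) = Mul(-1, L)
f = 1944 (f = Mul(Mul(9, -9), Add(-26, Add(Add(-14, Mul(-1, 6)), 22))) = Mul(-81, Add(-26, Add(Add(-14, -6), 22))) = Mul(-81, Add(-26, Add(-20, 22))) = Mul(-81, Add(-26, 2)) = Mul(-81, -24) = 1944)
Pow(f, -1) = Pow(1944, -1) = Rational(1, 1944)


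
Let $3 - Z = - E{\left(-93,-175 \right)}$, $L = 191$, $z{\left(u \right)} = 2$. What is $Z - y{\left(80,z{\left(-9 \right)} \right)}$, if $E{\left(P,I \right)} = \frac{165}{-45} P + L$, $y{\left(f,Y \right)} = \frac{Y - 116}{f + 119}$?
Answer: $\frac{106579}{199} \approx 535.57$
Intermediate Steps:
$y{\left(f,Y \right)} = \frac{-116 + Y}{119 + f}$ ($y{\left(f,Y \right)} = \frac{Y - 116}{119 + f} = \frac{-116 + Y}{119 + f}$)
$E{\left(P,I \right)} = 191 - \frac{11 P}{3}$ ($E{\left(P,I \right)} = \frac{165}{-45} P + 191 = 165 \left(- \frac{1}{45}\right) P + 191 = - \frac{11 P}{3} + 191 = 191 - \frac{11 P}{3}$)
$Z = 535$ ($Z = 3 - - (191 - -341) = 3 - - (191 + 341) = 3 - \left(-1\right) 532 = 3 - -532 = 3 + 532 = 535$)
$Z - y{\left(80,z{\left(-9 \right)} \right)} = 535 - \frac{-116 + 2}{119 + 80} = 535 - \frac{1}{199} \left(-114\right) = 535 - - \frac{114}{199} = 535 + \frac{114}{199} = \frac{106579}{199}$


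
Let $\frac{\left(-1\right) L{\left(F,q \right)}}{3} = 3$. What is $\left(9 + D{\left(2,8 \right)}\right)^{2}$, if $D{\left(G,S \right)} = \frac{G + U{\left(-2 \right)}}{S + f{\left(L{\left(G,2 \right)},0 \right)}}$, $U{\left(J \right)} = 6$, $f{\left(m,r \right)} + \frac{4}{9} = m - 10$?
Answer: $\frac{731025}{10609} \approx 68.906$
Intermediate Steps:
$L{\left(F,q \right)} = -9$ ($L{\left(F,q \right)} = \left(-3\right) 3 = -9$)
$f{\left(m,r \right)} = - \frac{94}{9} + m$ ($f{\left(m,r \right)} = - \frac{4}{9} + \left(m - 10\right) = - \frac{4}{9} + \left(-10 + m\right) = - \frac{94}{9} + m$)
$D{\left(G,S \right)} = \frac{6 + G}{- \frac{175}{9} + S}$ ($D{\left(G,S \right)} = \frac{G + 6}{S - \frac{175}{9}} = \frac{6 + G}{S - \frac{175}{9}} = \frac{6 + G}{- \frac{175}{9} + S}$)
$\left(9 + D{\left(2,8 \right)}\right)^{2} = \left(9 + \frac{9 \left(6 + 2\right)}{-175 + 9 \cdot 8}\right)^{2} = \left(9 + 9 \frac{1}{-175 + 72} \cdot 8\right)^{2} = \left(9 + 9 \frac{1}{-103} \cdot 8\right)^{2} = \left(9 + 9 \left(- \frac{1}{103}\right) 8\right)^{2} = \left(9 - \frac{72}{103}\right)^{2} = \left(\frac{855}{103}\right)^{2} = \frac{731025}{10609}$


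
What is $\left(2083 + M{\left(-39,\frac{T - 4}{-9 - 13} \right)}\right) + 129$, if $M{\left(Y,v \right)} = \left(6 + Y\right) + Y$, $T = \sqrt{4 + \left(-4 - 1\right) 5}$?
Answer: $2140$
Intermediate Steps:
$T = i \sqrt{21}$ ($T = \sqrt{4 + \left(-4 - 1\right) 5} = \sqrt{4 - 25} = \sqrt{-21} = i \sqrt{21} \approx 4.5826 i$)
$M{\left(Y,v \right)} = 6 + 2 Y$
$\left(2083 + M{\left(-39,\frac{T - 4}{-9 - 13} \right)}\right) + 129 = \left(2083 + \left(6 + 2 \left(-39\right)\right)\right) + 129 = \left(2083 + \left(6 - 78\right)\right) + 129 = \left(2083 - 72\right) + 129 = 2011 + 129 = 2140$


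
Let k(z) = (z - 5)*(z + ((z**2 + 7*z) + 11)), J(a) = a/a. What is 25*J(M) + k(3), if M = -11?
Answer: -63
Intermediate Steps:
J(a) = 1
k(z) = (-5 + z)*(11 + z**2 + 8*z) (k(z) = (-5 + z)*(z + (11 + z**2 + 7*z)) = (-5 + z)*(11 + z**2 + 8*z))
25*J(M) + k(3) = 25*1 + (-55 + 3**3 - 29*3 + 3*3**2) = 25 + (-55 + 27 - 87 + 3*9) = 25 + (-55 + 27 - 87 + 27) = 25 - 88 = -63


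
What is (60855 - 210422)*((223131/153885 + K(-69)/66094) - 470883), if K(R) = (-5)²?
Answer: 238772621149672960559/3390291730 ≈ 7.0428e+10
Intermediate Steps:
K(R) = 25
(60855 - 210422)*((223131/153885 + K(-69)/66094) - 470883) = (60855 - 210422)*((223131/153885 + 25/66094) - 470883) = -149567*((223131*(1/153885) + 25*(1/66094)) - 470883) = -149567*((74377/51295 + 25/66094) - 470883) = -149567*(4917155813/3390291730 - 470883) = -149567*(-1596425823541777/3390291730) = 238772621149672960559/3390291730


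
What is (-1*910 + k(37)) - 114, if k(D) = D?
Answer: -987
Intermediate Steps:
(-1*910 + k(37)) - 114 = (-1*910 + 37) - 114 = (-910 + 37) - 114 = -873 - 114 = -987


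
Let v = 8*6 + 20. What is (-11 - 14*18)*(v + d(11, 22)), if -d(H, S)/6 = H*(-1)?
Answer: -35242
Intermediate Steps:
v = 68 (v = 48 + 20 = 68)
d(H, S) = 6*H (d(H, S) = -6*H*(-1) = -(-6)*H = 6*H)
(-11 - 14*18)*(v + d(11, 22)) = (-11 - 14*18)*(68 + 6*11) = (-11 - 252)*(68 + 66) = -263*134 = -35242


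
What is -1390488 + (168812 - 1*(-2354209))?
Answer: 1132533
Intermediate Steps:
-1390488 + (168812 - 1*(-2354209)) = -1390488 + (168812 + 2354209) = -1390488 + 2523021 = 1132533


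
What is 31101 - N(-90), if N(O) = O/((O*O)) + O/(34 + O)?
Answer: 39185249/1260 ≈ 31099.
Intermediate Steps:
N(O) = 1/O + O/(34 + O) (N(O) = O/(O**2) + O/(34 + O) = O/O**2 + O/(34 + O) = 1/O + O/(34 + O))
31101 - N(-90) = 31101 - (34 - 90 + (-90)**2)/((-90)*(34 - 90)) = 31101 - (-1)*(34 - 90 + 8100)/(90*(-56)) = 31101 - (-1)*(-1)*8044/(90*56) = 31101 - 1*2011/1260 = 31101 - 2011/1260 = 39185249/1260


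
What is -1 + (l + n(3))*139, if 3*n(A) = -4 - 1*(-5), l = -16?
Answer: -6536/3 ≈ -2178.7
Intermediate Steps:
n(A) = ⅓ (n(A) = (-4 - 1*(-5))/3 = (-4 + 5)/3 = (⅓)*1 = ⅓)
-1 + (l + n(3))*139 = -1 + (-16 + ⅓)*139 = -1 - 47/3*139 = -1 - 6533/3 = -6536/3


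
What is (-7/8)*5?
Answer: -35/8 ≈ -4.3750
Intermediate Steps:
(-7/8)*5 = ((⅛)*(-7))*5 = -7/8*5 = -35/8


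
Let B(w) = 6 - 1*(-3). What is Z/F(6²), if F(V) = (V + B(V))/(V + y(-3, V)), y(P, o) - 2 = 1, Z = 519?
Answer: 2249/5 ≈ 449.80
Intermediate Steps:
y(P, o) = 3 (y(P, o) = 2 + 1 = 3)
B(w) = 9 (B(w) = 6 + 3 = 9)
F(V) = (9 + V)/(3 + V) (F(V) = (V + 9)/(V + 3) = (9 + V)/(3 + V))
Z/F(6²) = 519/(((9 + 6²)/(3 + 6²))) = 519/(((9 + 36)/(3 + 36))) = 519/((45/39)) = 519/(((1/39)*45)) = 519/(15/13) = 519*(13/15) = 2249/5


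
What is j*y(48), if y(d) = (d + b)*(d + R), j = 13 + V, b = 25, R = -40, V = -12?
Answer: 584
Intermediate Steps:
j = 1 (j = 13 - 12 = 1)
y(d) = (-40 + d)*(25 + d) (y(d) = (d + 25)*(d - 40) = (25 + d)*(-40 + d) = (-40 + d)*(25 + d))
j*y(48) = 1*(-1000 + 48**2 - 15*48) = 1*(-1000 + 2304 - 720) = 1*584 = 584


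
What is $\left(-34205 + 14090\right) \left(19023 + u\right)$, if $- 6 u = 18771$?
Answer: $- \frac{639435735}{2} \approx -3.1972 \cdot 10^{8}$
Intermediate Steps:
$u = - \frac{6257}{2}$ ($u = \left(- \frac{1}{6}\right) 18771 = - \frac{6257}{2} \approx -3128.5$)
$\left(-34205 + 14090\right) \left(19023 + u\right) = \left(-34205 + 14090\right) \left(19023 - \frac{6257}{2}\right) = \left(-20115\right) \frac{31789}{2} = - \frac{639435735}{2}$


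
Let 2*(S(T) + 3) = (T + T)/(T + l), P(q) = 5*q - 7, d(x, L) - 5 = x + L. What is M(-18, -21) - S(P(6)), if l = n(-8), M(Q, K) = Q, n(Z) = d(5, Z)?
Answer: -398/25 ≈ -15.920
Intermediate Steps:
d(x, L) = 5 + L + x (d(x, L) = 5 + (x + L) = 5 + (L + x) = 5 + L + x)
n(Z) = 10 + Z (n(Z) = 5 + Z + 5 = 10 + Z)
l = 2 (l = 10 - 8 = 2)
P(q) = -7 + 5*q
S(T) = -3 + T/(2 + T) (S(T) = -3 + ((T + T)/(T + 2))/2 = -3 + ((2*T)/(2 + T))/2 = -3 + (2*T/(2 + T))/2 = -3 + T/(2 + T))
M(-18, -21) - S(P(6)) = -18 - 2*(-3 - (-7 + 5*6))/(2 + (-7 + 5*6)) = -18 - 2*(-3 - (-7 + 30))/(2 + (-7 + 30)) = -18 - 2*(-3 - 1*23)/(2 + 23) = -18 - 2*(-3 - 23)/25 = -18 - 2*(-26)/25 = -18 - 1*(-52/25) = -18 + 52/25 = -398/25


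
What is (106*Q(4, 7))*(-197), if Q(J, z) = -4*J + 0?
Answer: 334112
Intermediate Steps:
Q(J, z) = -4*J
(106*Q(4, 7))*(-197) = (106*(-4*4))*(-197) = (106*(-16))*(-197) = -1696*(-197) = 334112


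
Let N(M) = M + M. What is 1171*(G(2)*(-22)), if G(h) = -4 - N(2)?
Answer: 206096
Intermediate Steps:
N(M) = 2*M
G(h) = -8 (G(h) = -4 - 2*2 = -4 - 1*4 = -4 - 4 = -8)
1171*(G(2)*(-22)) = 1171*(-8*(-22)) = 1171*176 = 206096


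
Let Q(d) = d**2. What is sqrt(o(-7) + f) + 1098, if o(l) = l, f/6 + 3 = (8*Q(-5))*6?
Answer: 1098 + 5*sqrt(287) ≈ 1182.7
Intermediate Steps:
f = 7182 (f = -18 + 6*((8*(-5)**2)*6) = -18 + 6*((8*25)*6) = -18 + 6*(200*6) = -18 + 6*1200 = -18 + 7200 = 7182)
sqrt(o(-7) + f) + 1098 = sqrt(-7 + 7182) + 1098 = sqrt(7175) + 1098 = 5*sqrt(287) + 1098 = 1098 + 5*sqrt(287)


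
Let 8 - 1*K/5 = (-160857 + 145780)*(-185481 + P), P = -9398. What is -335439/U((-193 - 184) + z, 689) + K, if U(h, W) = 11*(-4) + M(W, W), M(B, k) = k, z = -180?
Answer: -3158555087438/215 ≈ -1.4691e+10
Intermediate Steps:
U(h, W) = -44 + W (U(h, W) = 11*(-4) + W = -44 + W)
K = -14690953375 (K = 40 - 5*(-160857 + 145780)*(-185481 - 9398) = 40 - (-75385)*(-194879) = 40 - 5*2938190683 = 40 - 14690953415 = -14690953375)
-335439/U((-193 - 184) + z, 689) + K = -335439/(-44 + 689) - 14690953375 = -335439/645 - 14690953375 = -335439*1/645 - 14690953375 = -111813/215 - 14690953375 = -3158555087438/215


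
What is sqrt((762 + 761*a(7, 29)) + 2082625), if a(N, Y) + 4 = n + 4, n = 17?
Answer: 2*sqrt(524081) ≈ 1447.9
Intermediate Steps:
a(N, Y) = 17 (a(N, Y) = -4 + (17 + 4) = -4 + 21 = 17)
sqrt((762 + 761*a(7, 29)) + 2082625) = sqrt((762 + 761*17) + 2082625) = sqrt((762 + 12937) + 2082625) = sqrt(13699 + 2082625) = sqrt(2096324) = 2*sqrt(524081)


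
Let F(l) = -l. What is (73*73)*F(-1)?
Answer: 5329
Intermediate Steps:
(73*73)*F(-1) = (73*73)*(-1*(-1)) = 5329*1 = 5329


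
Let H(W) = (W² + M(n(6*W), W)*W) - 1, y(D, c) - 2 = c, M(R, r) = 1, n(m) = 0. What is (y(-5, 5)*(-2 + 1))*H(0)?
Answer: 7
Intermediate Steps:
y(D, c) = 2 + c
H(W) = -1 + W + W² (H(W) = (W² + 1*W) - 1 = (W² + W) - 1 = (W + W²) - 1 = -1 + W + W²)
(y(-5, 5)*(-2 + 1))*H(0) = ((2 + 5)*(-2 + 1))*(-1 + 0 + 0²) = (7*(-1))*(-1 + 0 + 0) = -7*(-1) = 7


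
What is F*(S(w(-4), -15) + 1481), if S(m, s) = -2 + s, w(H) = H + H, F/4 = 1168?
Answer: 6839808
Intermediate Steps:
F = 4672 (F = 4*1168 = 4672)
w(H) = 2*H
F*(S(w(-4), -15) + 1481) = 4672*((-2 - 15) + 1481) = 4672*(-17 + 1481) = 4672*1464 = 6839808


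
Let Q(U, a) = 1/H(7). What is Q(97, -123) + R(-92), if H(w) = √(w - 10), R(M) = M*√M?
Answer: I*(-√3 - 552*√23)/3 ≈ -883.01*I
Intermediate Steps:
R(M) = M^(3/2)
H(w) = √(-10 + w)
Q(U, a) = -I*√3/3 (Q(U, a) = 1/(√(-10 + 7)) = 1/(√(-3)) = 1/(I*√3) = -I*√3/3)
Q(97, -123) + R(-92) = -I*√3/3 + (-92)^(3/2) = -I*√3/3 - 184*I*√23 = -184*I*√23 - I*√3/3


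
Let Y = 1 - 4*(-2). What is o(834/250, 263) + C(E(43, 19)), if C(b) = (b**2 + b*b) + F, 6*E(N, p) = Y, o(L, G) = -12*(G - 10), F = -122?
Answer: -6307/2 ≈ -3153.5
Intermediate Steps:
o(L, G) = 120 - 12*G (o(L, G) = -12*(-10 + G) = 120 - 12*G)
Y = 9 (Y = 1 + 8 = 9)
E(N, p) = 3/2 (E(N, p) = (1/6)*9 = 3/2)
C(b) = -122 + 2*b**2 (C(b) = (b**2 + b*b) - 122 = (b**2 + b**2) - 122 = 2*b**2 - 122 = -122 + 2*b**2)
o(834/250, 263) + C(E(43, 19)) = (120 - 12*263) + (-122 + 2*(3/2)**2) = (120 - 3156) + (-122 + 2*(9/4)) = -3036 + (-122 + 9/2) = -3036 - 235/2 = -6307/2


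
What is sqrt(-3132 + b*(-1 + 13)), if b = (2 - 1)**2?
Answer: 4*I*sqrt(195) ≈ 55.857*I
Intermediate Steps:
b = 1 (b = 1**2 = 1)
sqrt(-3132 + b*(-1 + 13)) = sqrt(-3132 + 1*(-1 + 13)) = sqrt(-3132 + 1*12) = sqrt(-3132 + 12) = sqrt(-3120) = 4*I*sqrt(195)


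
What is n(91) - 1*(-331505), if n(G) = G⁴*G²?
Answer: 567869583546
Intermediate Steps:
n(G) = G⁶
n(91) - 1*(-331505) = 91⁶ - 1*(-331505) = 567869252041 + 331505 = 567869583546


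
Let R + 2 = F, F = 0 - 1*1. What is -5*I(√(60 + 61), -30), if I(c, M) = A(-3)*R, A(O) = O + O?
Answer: -90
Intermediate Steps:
F = -1 (F = 0 - 1 = -1)
A(O) = 2*O
R = -3 (R = -2 - 1 = -3)
I(c, M) = 18 (I(c, M) = (2*(-3))*(-3) = -6*(-3) = 18)
-5*I(√(60 + 61), -30) = -5*18 = -90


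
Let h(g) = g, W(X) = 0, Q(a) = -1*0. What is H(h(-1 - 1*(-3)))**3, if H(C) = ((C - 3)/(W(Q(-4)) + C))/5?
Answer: -1/1000 ≈ -0.0010000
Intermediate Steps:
Q(a) = 0
H(C) = (-3 + C)/(5*C) (H(C) = ((C - 3)/(0 + C))/5 = ((-3 + C)/C)*(1/5) = (-3 + C)/(5*C))
H(h(-1 - 1*(-3)))**3 = ((-3 + (-1 - 1*(-3)))/(5*(-1 - 1*(-3))))**3 = ((-3 + (-1 + 3))/(5*(-1 + 3)))**3 = ((1/5)*(-3 + 2)/2)**3 = ((1/5)*(1/2)*(-1))**3 = (-1/10)**3 = -1/1000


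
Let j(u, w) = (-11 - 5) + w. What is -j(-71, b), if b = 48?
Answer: -32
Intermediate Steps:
j(u, w) = -16 + w
-j(-71, b) = -(-16 + 48) = -1*32 = -32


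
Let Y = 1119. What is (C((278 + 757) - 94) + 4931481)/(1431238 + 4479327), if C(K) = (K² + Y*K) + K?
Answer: 6870882/5910565 ≈ 1.1625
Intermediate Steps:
C(K) = K² + 1120*K (C(K) = (K² + 1119*K) + K = K² + 1120*K)
(C((278 + 757) - 94) + 4931481)/(1431238 + 4479327) = (((278 + 757) - 94)*(1120 + ((278 + 757) - 94)) + 4931481)/(1431238 + 4479327) = ((1035 - 94)*(1120 + (1035 - 94)) + 4931481)/5910565 = (941*(1120 + 941) + 4931481)*(1/5910565) = (941*2061 + 4931481)*(1/5910565) = (1939401 + 4931481)*(1/5910565) = 6870882*(1/5910565) = 6870882/5910565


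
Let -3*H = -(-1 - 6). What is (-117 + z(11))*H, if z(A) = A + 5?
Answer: 707/3 ≈ 235.67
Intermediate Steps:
z(A) = 5 + A
H = -7/3 (H = -(-1)*1*(-1 - 6)/3 = -(-1)*1*(-7)/3 = -(-1)*(-7)/3 = -⅓*7 = -7/3 ≈ -2.3333)
(-117 + z(11))*H = (-117 + (5 + 11))*(-7/3) = (-117 + 16)*(-7/3) = -101*(-7/3) = 707/3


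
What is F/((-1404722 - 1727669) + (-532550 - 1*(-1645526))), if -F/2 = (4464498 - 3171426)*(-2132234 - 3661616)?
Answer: -2996746082880/403883 ≈ -7.4198e+6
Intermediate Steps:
F = 14983730414400 (F = -2*(4464498 - 3171426)*(-2132234 - 3661616) = -2586144*(-5793850) = -2*(-7491865207200) = 14983730414400)
F/((-1404722 - 1727669) + (-532550 - 1*(-1645526))) = 14983730414400/((-1404722 - 1727669) + (-532550 - 1*(-1645526))) = 14983730414400/(-3132391 + (-532550 + 1645526)) = 14983730414400/(-3132391 + 1112976) = 14983730414400/(-2019415) = 14983730414400*(-1/2019415) = -2996746082880/403883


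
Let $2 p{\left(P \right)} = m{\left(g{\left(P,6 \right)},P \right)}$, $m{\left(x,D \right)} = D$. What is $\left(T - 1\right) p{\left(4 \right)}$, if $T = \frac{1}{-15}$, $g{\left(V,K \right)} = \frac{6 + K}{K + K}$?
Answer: $- \frac{32}{15} \approx -2.1333$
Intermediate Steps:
$g{\left(V,K \right)} = \frac{6 + K}{2 K}$
$p{\left(P \right)} = \frac{P}{2}$
$T = - \frac{1}{15} \approx -0.066667$
$\left(T - 1\right) p{\left(4 \right)} = \left(- \frac{1}{15} - 1\right) \frac{1}{2} \cdot 4 = \left(- \frac{1}{15} - 1\right) 2 = \left(- \frac{16}{15}\right) 2 = - \frac{32}{15}$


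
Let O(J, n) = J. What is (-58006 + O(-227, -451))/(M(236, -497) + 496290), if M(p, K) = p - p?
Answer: -19411/165430 ≈ -0.11734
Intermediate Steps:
M(p, K) = 0
(-58006 + O(-227, -451))/(M(236, -497) + 496290) = (-58006 - 227)/(0 + 496290) = -58233/496290 = -58233*1/496290 = -19411/165430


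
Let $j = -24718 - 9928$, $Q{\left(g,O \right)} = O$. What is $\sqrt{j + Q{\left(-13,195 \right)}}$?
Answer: $i \sqrt{34451} \approx 185.61 i$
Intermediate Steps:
$j = -34646$
$\sqrt{j + Q{\left(-13,195 \right)}} = \sqrt{-34646 + 195} = \sqrt{-34451} = i \sqrt{34451}$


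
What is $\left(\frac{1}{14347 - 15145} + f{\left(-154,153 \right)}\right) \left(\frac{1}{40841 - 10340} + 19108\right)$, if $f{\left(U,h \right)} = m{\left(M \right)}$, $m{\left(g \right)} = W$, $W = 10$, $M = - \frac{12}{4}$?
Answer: $\frac{4650265796711}{24339798} \approx 1.9106 \cdot 10^{5}$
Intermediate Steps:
$M = -3$ ($M = \left(-12\right) \frac{1}{4} = -3$)
$m{\left(g \right)} = 10$
$f{\left(U,h \right)} = 10$
$\left(\frac{1}{14347 - 15145} + f{\left(-154,153 \right)}\right) \left(\frac{1}{40841 - 10340} + 19108\right) = \left(\frac{1}{14347 - 15145} + 10\right) \left(\frac{1}{40841 - 10340} + 19108\right) = \left(\frac{1}{-798} + 10\right) \left(\frac{1}{30501} + 19108\right) = \left(- \frac{1}{798} + 10\right) \left(\frac{1}{30501} + 19108\right) = \frac{7979}{798} \cdot \frac{582813109}{30501} = \frac{4650265796711}{24339798}$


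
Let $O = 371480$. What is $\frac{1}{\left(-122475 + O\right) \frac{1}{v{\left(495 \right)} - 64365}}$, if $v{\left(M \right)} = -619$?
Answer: $- \frac{64984}{249005} \approx -0.26097$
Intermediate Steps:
$\frac{1}{\left(-122475 + O\right) \frac{1}{v{\left(495 \right)} - 64365}} = \frac{1}{\left(-122475 + 371480\right) \frac{1}{-619 - 64365}} = \frac{1}{249005 \frac{1}{-64984}} = \frac{1}{249005 \left(- \frac{1}{64984}\right)} = \frac{1}{- \frac{249005}{64984}} = - \frac{64984}{249005}$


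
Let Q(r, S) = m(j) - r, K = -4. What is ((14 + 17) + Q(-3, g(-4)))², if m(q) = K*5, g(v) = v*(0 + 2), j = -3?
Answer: 196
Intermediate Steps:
g(v) = 2*v (g(v) = v*2 = 2*v)
m(q) = -20 (m(q) = -4*5 = -20)
Q(r, S) = -20 - r
((14 + 17) + Q(-3, g(-4)))² = ((14 + 17) + (-20 - 1*(-3)))² = (31 + (-20 + 3))² = (31 - 17)² = 14² = 196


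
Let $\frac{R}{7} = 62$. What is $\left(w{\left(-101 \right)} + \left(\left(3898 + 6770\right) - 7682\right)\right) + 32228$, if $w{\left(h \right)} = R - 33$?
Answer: $35615$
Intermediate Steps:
$R = 434$ ($R = 7 \cdot 62 = 434$)
$w{\left(h \right)} = 401$ ($w{\left(h \right)} = 434 - 33 = 401$)
$\left(w{\left(-101 \right)} + \left(\left(3898 + 6770\right) - 7682\right)\right) + 32228 = \left(401 + \left(\left(3898 + 6770\right) - 7682\right)\right) + 32228 = \left(401 + \left(10668 - 7682\right)\right) + 32228 = \left(401 + 2986\right) + 32228 = 3387 + 32228 = 35615$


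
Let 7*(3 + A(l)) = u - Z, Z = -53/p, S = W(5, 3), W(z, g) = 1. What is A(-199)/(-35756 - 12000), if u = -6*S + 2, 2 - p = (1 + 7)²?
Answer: 229/2960872 ≈ 7.7342e-5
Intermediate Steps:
S = 1
p = -62 (p = 2 - (1 + 7)² = 2 - 1*8² = 2 - 1*64 = 2 - 64 = -62)
u = -4 (u = -6*1 + 2 = -6 + 2 = -4)
Z = 53/62 (Z = -53/(-62) = -53*(-1/62) = 53/62 ≈ 0.85484)
A(l) = -229/62 (A(l) = -3 + (-4 - 1*53/62)/7 = -3 + (-4 - 53/62)/7 = -3 + (⅐)*(-301/62) = -3 - 43/62 = -229/62)
A(-199)/(-35756 - 12000) = -229/(62*(-35756 - 12000)) = -229/62/(-47756) = -229/62*(-1/47756) = 229/2960872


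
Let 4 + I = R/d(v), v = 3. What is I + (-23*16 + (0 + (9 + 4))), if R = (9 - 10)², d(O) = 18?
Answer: -6461/18 ≈ -358.94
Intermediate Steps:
R = 1 (R = (-1)² = 1)
I = -71/18 (I = -4 + 1/18 = -71/18 ≈ -3.9444)
I + (-23*16 + (0 + (9 + 4))) = -71/18 + (-23*16 + (0 + (9 + 4))) = -71/18 + (-368 + (0 + 13)) = -71/18 + (-368 + 13) = -71/18 - 355 = -6461/18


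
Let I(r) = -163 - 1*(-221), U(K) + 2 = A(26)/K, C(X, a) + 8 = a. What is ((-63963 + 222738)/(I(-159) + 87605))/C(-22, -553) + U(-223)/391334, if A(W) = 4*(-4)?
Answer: -2312840233340/715287087171921 ≈ -0.0032334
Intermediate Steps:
C(X, a) = -8 + a
A(W) = -16
U(K) = -2 - 16/K
I(r) = 58 (I(r) = -163 + 221 = 58)
((-63963 + 222738)/(I(-159) + 87605))/C(-22, -553) + U(-223)/391334 = ((-63963 + 222738)/(58 + 87605))/(-8 - 553) + (-2 - 16/(-223))/391334 = (158775/87663)/(-561) + (-2 - 16*(-1/223))*(1/391334) = (158775*(1/87663))*(-1/561) + (-2 + 16/223)*(1/391334) = (52925/29221)*(-1/561) - 430/223*1/391334 = -52925/16392981 - 215/43633741 = -2312840233340/715287087171921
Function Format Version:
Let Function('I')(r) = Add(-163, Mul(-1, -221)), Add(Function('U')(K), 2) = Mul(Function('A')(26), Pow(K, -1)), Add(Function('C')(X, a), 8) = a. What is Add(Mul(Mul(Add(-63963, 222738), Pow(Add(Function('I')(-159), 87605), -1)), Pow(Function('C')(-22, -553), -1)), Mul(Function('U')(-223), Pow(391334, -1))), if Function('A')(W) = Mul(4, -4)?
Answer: Rational(-2312840233340, 715287087171921) ≈ -0.0032334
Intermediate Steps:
Function('C')(X, a) = Add(-8, a)
Function('A')(W) = -16
Function('U')(K) = Add(-2, Mul(-16, Pow(K, -1)))
Function('I')(r) = 58 (Function('I')(r) = Add(-163, 221) = 58)
Add(Mul(Mul(Add(-63963, 222738), Pow(Add(Function('I')(-159), 87605), -1)), Pow(Function('C')(-22, -553), -1)), Mul(Function('U')(-223), Pow(391334, -1))) = Add(Mul(Mul(Add(-63963, 222738), Pow(Add(58, 87605), -1)), Pow(Add(-8, -553), -1)), Mul(Add(-2, Mul(-16, Pow(-223, -1))), Pow(391334, -1))) = Add(Mul(Mul(158775, Pow(87663, -1)), Pow(-561, -1)), Mul(Add(-2, Mul(-16, Rational(-1, 223))), Rational(1, 391334))) = Add(Mul(Mul(158775, Rational(1, 87663)), Rational(-1, 561)), Mul(Add(-2, Rational(16, 223)), Rational(1, 391334))) = Add(Mul(Rational(52925, 29221), Rational(-1, 561)), Mul(Rational(-430, 223), Rational(1, 391334))) = Add(Rational(-52925, 16392981), Rational(-215, 43633741)) = Rational(-2312840233340, 715287087171921)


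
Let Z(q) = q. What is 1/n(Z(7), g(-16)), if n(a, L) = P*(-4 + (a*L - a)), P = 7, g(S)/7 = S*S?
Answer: 1/87731 ≈ 1.1398e-5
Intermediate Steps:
g(S) = 7*S² (g(S) = 7*(S*S) = 7*S²)
n(a, L) = -28 - 7*a + 7*L*a (n(a, L) = 7*(-4 + (a*L - a)) = 7*(-4 + (L*a - a)) = 7*(-4 + (-a + L*a)) = 7*(-4 - a + L*a) = -28 - 7*a + 7*L*a)
1/n(Z(7), g(-16)) = 1/(-28 - 7*7 + 7*(7*(-16)²)*7) = 1/(-28 - 49 + 7*(7*256)*7) = 1/(-28 - 49 + 7*1792*7) = 1/(-28 - 49 + 87808) = 1/87731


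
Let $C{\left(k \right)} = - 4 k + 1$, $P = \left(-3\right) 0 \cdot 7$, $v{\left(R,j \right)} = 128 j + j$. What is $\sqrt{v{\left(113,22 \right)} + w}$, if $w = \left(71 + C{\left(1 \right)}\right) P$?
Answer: $\sqrt{2838} \approx 53.273$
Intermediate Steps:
$v{\left(R,j \right)} = 129 j$
$P = 0$ ($P = 0 \cdot 7 = 0$)
$C{\left(k \right)} = 1 - 4 k$
$w = 0$ ($w = \left(71 + \left(1 - 4\right)\right) 0 = \left(71 - 3\right) 0 = 68 \cdot 0 = 0$)
$\sqrt{v{\left(113,22 \right)} + w} = \sqrt{129 \cdot 22 + 0} = \sqrt{2838 + 0} = \sqrt{2838}$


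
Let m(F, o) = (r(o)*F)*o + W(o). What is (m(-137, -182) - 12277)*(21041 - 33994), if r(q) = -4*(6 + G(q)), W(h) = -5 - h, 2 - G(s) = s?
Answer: 245614008820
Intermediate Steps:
G(s) = 2 - s
r(q) = -32 + 4*q (r(q) = -4*(6 + (2 - q)) = -4*(8 - q) = -32 + 4*q)
m(F, o) = -5 - o + F*o*(-32 + 4*o) (m(F, o) = ((-32 + 4*o)*F)*o + (-5 - o) = (F*(-32 + 4*o))*o + (-5 - o) = F*o*(-32 + 4*o) + (-5 - o) = -5 - o + F*o*(-32 + 4*o))
(m(-137, -182) - 12277)*(21041 - 33994) = ((-5 - 1*(-182) + 4*(-137)*(-182)*(-8 - 182)) - 12277)*(21041 - 33994) = ((-5 + 182 + 4*(-137)*(-182)*(-190)) - 12277)*(-12953) = ((-5 + 182 - 18949840) - 12277)*(-12953) = (-18949663 - 12277)*(-12953) = -18961940*(-12953) = 245614008820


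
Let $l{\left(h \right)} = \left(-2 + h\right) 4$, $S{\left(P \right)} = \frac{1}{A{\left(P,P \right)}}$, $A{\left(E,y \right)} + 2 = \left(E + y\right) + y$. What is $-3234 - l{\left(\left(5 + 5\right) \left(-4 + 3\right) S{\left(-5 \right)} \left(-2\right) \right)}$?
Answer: $- \frac{54762}{17} \approx -3221.3$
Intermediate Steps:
$A{\left(E,y \right)} = -2 + E + 2 y$ ($A{\left(E,y \right)} = -2 + \left(\left(E + y\right) + y\right) = -2 + \left(E + 2 y\right) = -2 + E + 2 y$)
$S{\left(P \right)} = \frac{1}{-2 + 3 P}$ ($S{\left(P \right)} = \frac{1}{-2 + P + 2 P} = \frac{1}{-2 + 3 P}$)
$l{\left(h \right)} = -8 + 4 h$
$-3234 - l{\left(\left(5 + 5\right) \left(-4 + 3\right) S{\left(-5 \right)} \left(-2\right) \right)} = -3234 - \left(-8 + 4 \frac{\left(5 + 5\right) \left(-4 + 3\right)}{-2 + 3 \left(-5\right)} \left(-2\right)\right) = -3234 - \left(-8 + 4 \frac{10 \left(-1\right)}{-2 - 15} \left(-2\right)\right) = -3234 - \left(-8 + 4 - \frac{10}{-17} \left(-2\right)\right) = -3234 - \left(-8 + 4 \left(-10\right) \left(- \frac{1}{17}\right) \left(-2\right)\right) = -3234 - \left(-8 + 4 \cdot \frac{10}{17} \left(-2\right)\right) = -3234 - \left(-8 + 4 \left(- \frac{20}{17}\right)\right) = -3234 - \left(-8 - \frac{80}{17}\right) = -3234 - - \frac{216}{17} = -3234 + \frac{216}{17} = - \frac{54762}{17}$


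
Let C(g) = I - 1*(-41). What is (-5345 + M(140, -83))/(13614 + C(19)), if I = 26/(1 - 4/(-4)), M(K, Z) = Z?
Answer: -1357/3417 ≈ -0.39713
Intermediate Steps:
I = 13 (I = 26/(1 - 4*(-¼)) = 26/(1 + 1) = 26/2 = 26*(½) = 13)
C(g) = 54 (C(g) = 13 - 1*(-41) = 13 + 41 = 54)
(-5345 + M(140, -83))/(13614 + C(19)) = (-5345 - 83)/(13614 + 54) = -5428/13668 = -5428*1/13668 = -1357/3417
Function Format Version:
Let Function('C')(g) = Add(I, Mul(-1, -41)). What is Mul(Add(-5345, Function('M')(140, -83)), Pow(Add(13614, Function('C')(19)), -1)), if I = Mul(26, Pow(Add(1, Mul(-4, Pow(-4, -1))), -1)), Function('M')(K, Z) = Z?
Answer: Rational(-1357, 3417) ≈ -0.39713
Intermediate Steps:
I = 13 (I = Mul(26, Pow(Add(1, Mul(-4, Rational(-1, 4))), -1)) = Mul(26, Pow(Add(1, 1), -1)) = Mul(26, Pow(2, -1)) = Mul(26, Rational(1, 2)) = 13)
Function('C')(g) = 54 (Function('C')(g) = Add(13, Mul(-1, -41)) = Add(13, 41) = 54)
Mul(Add(-5345, Function('M')(140, -83)), Pow(Add(13614, Function('C')(19)), -1)) = Mul(Add(-5345, -83), Pow(Add(13614, 54), -1)) = Mul(-5428, Pow(13668, -1)) = Mul(-5428, Rational(1, 13668)) = Rational(-1357, 3417)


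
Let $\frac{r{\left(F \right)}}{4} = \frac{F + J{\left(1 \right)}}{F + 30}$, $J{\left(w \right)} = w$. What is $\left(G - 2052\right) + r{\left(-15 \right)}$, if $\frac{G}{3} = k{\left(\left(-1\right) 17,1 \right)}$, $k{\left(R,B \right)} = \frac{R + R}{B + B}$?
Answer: $- \frac{31601}{15} \approx -2106.7$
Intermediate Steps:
$k{\left(R,B \right)} = \frac{R}{B}$ ($k{\left(R,B \right)} = \frac{2 R}{2 B} = 2 R \frac{1}{2 B} = \frac{R}{B}$)
$G = -51$ ($G = 3 \frac{\left(-1\right) 17}{1} = 3 \left(\left(-17\right) 1\right) = 3 \left(-17\right) = -51$)
$r{\left(F \right)} = \frac{4 \left(1 + F\right)}{30 + F}$ ($r{\left(F \right)} = 4 \frac{F + 1}{F + 30} = 4 \frac{1 + F}{30 + F} = \frac{4 \left(1 + F\right)}{30 + F}$)
$\left(G - 2052\right) + r{\left(-15 \right)} = \left(-51 - 2052\right) + \frac{4 \left(1 - 15\right)}{30 - 15} = -2103 + 4 \cdot \frac{1}{15} \left(-14\right) = -2103 - \frac{56}{15} = - \frac{31601}{15}$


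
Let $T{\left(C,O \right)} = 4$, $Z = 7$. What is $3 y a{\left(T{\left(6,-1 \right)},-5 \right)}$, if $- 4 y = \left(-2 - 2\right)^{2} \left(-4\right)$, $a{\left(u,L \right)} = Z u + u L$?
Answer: $384$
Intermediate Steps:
$a{\left(u,L \right)} = 7 u + L u$ ($a{\left(u,L \right)} = 7 u + u L = 7 u + L u$)
$y = 16$ ($y = - \frac{\left(-2 - 2\right)^{2} \left(-4\right)}{4} = - \frac{\left(-4\right)^{2} \left(-4\right)}{4} = - \frac{16 \left(-4\right)}{4} = \left(- \frac{1}{4}\right) \left(-64\right) = 16$)
$3 y a{\left(T{\left(6,-1 \right)},-5 \right)} = 3 \cdot 16 \cdot 4 \left(7 - 5\right) = 48 \cdot 4 \cdot 2 = 48 \cdot 8 = 384$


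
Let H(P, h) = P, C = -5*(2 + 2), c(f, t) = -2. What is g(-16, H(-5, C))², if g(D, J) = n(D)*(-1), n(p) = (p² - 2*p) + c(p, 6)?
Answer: 81796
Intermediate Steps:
C = -20 (C = -5*4 = -20)
n(p) = -2 + p² - 2*p (n(p) = (p² - 2*p) - 2 = -2 + p² - 2*p)
g(D, J) = 2 - D² + 2*D (g(D, J) = (-2 + D² - 2*D)*(-1) = 2 - D² + 2*D)
g(-16, H(-5, C))² = (2 - 1*(-16)² + 2*(-16))² = (2 - 1*256 - 32)² = (2 - 256 - 32)² = (-286)² = 81796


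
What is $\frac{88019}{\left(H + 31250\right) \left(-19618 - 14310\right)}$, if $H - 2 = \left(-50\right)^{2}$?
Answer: $- \frac{88019}{1145137856} \approx -7.6863 \cdot 10^{-5}$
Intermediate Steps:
$H = 2502$ ($H = 2 + \left(-50\right)^{2} = 2 + 2500 = 2502$)
$\frac{88019}{\left(H + 31250\right) \left(-19618 - 14310\right)} = \frac{88019}{\left(2502 + 31250\right) \left(-19618 - 14310\right)} = \frac{88019}{33752 \left(-33928\right)} = \frac{88019}{-1145137856} = 88019 \left(- \frac{1}{1145137856}\right) = - \frac{88019}{1145137856}$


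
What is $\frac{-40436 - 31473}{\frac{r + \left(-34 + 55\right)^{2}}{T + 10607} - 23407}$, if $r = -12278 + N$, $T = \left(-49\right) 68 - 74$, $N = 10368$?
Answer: $\frac{517816709}{168555276} \approx 3.0721$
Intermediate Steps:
$T = -3406$ ($T = -3332 - 74 = -3406$)
$r = -1910$ ($r = -12278 + 10368 = -1910$)
$\frac{-40436 - 31473}{\frac{r + \left(-34 + 55\right)^{2}}{T + 10607} - 23407} = \frac{-40436 - 31473}{\frac{-1910 + \left(-34 + 55\right)^{2}}{-3406 + 10607} - 23407} = - \frac{71909}{\frac{-1910 + 21^{2}}{7201} - 23407} = - \frac{71909}{\left(-1910 + 441\right) \frac{1}{7201} - 23407} = - \frac{71909}{\left(-1469\right) \frac{1}{7201} - 23407} = - \frac{71909}{- \frac{1469}{7201} - 23407} = - \frac{71909}{- \frac{168555276}{7201}} = \left(-71909\right) \left(- \frac{7201}{168555276}\right) = \frac{517816709}{168555276}$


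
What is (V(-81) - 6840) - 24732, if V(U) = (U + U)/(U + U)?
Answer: -31571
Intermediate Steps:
V(U) = 1 (V(U) = (2*U)/((2*U)) = (2*U)*(1/(2*U)) = 1)
(V(-81) - 6840) - 24732 = (1 - 6840) - 24732 = -6839 - 24732 = -31571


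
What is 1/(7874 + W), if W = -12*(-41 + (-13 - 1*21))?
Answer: 1/8774 ≈ 0.00011397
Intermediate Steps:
W = 900 (W = -12*(-41 + (-13 - 21)) = -12*(-41 - 34) = -12*(-75) = 900)
1/(7874 + W) = 1/(7874 + 900) = 1/8774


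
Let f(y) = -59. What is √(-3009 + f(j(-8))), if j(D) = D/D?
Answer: 2*I*√767 ≈ 55.39*I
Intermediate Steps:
j(D) = 1
√(-3009 + f(j(-8))) = √(-3009 - 59) = √(-3068) = 2*I*√767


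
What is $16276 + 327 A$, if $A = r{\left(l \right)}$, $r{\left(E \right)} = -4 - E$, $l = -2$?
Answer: $15622$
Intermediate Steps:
$A = -2$ ($A = -4 - -2 = -4 + 2 = -2$)
$16276 + 327 A = 16276 + 327 \left(-2\right) = 16276 - 654 = 15622$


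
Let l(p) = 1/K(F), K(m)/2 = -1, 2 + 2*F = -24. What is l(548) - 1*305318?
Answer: -610637/2 ≈ -3.0532e+5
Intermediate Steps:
F = -13 (F = -1 + (½)*(-24) = -1 - 12 = -13)
K(m) = -2 (K(m) = 2*(-1) = -2)
l(p) = -½ (l(p) = 1/(-2) = -½)
l(548) - 1*305318 = -½ - 1*305318 = -½ - 305318 = -610637/2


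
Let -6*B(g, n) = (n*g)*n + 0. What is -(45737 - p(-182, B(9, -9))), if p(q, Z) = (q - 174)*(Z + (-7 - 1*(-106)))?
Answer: -37727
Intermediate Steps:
B(g, n) = -g*n²/6 (B(g, n) = -((n*g)*n + 0)/6 = -((g*n)*n + 0)/6 = -(g*n² + 0)/6 = -g*n²/6)
p(q, Z) = (-174 + q)*(99 + Z) (p(q, Z) = (-174 + q)*(Z + (-7 + 106)) = (-174 + q)*(Z + 99) = (-174 + q)*(99 + Z))
-(45737 - p(-182, B(9, -9))) = -(45737 - (-17226 - (-29)*9*(-9)² + 99*(-182) - ⅙*9*(-9)²*(-182))) = -(45737 - (-17226 - (-29)*9*81 - 18018 - ⅙*9*81*(-182))) = -(45737 - (-17226 - 174*(-243/2) - 18018 - 243/2*(-182))) = -(45737 - (-17226 + 21141 - 18018 + 22113)) = -(45737 - 1*8010) = -(45737 - 8010) = -1*37727 = -37727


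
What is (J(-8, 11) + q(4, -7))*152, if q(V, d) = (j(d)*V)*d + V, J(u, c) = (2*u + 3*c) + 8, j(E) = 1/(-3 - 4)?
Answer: 5016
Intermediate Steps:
j(E) = -1/7 (j(E) = 1/(-7) = -1/7)
J(u, c) = 8 + 2*u + 3*c
q(V, d) = V - V*d/7 (q(V, d) = (-V/7)*d + V = -V*d/7 + V = V - V*d/7)
(J(-8, 11) + q(4, -7))*152 = ((8 + 2*(-8) + 3*11) + (1/7)*4*(7 - 1*(-7)))*152 = ((8 - 16 + 33) + (1/7)*4*(7 + 7))*152 = (25 + (1/7)*4*14)*152 = (25 + 8)*152 = 33*152 = 5016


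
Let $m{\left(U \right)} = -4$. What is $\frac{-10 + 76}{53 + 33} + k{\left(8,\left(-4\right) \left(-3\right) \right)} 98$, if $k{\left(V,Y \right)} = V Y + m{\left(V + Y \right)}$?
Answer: $\frac{387721}{43} \approx 9016.8$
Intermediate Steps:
$k{\left(V,Y \right)} = -4 + V Y$ ($k{\left(V,Y \right)} = V Y - 4 = -4 + V Y$)
$\frac{-10 + 76}{53 + 33} + k{\left(8,\left(-4\right) \left(-3\right) \right)} 98 = \frac{-10 + 76}{53 + 33} + \left(-4 + 8 \left(\left(-4\right) \left(-3\right)\right)\right) 98 = \frac{66}{86} + \left(-4 + 8 \cdot 12\right) 98 = 66 \cdot \frac{1}{86} + \left(-4 + 96\right) 98 = \frac{33}{43} + 92 \cdot 98 = \frac{33}{43} + 9016 = \frac{387721}{43}$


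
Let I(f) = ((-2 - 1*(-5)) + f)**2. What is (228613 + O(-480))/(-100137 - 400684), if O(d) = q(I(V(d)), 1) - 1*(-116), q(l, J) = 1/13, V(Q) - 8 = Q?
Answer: -2973478/6510673 ≈ -0.45671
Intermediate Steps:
V(Q) = 8 + Q
I(f) = (3 + f)**2 (I(f) = ((-2 + 5) + f)**2 = (3 + f)**2)
q(l, J) = 1/13
O(d) = 1509/13 (O(d) = 1/13 - 1*(-116) = 1/13 + 116 = 1509/13)
(228613 + O(-480))/(-100137 - 400684) = (228613 + 1509/13)/(-100137 - 400684) = (2973478/13)/(-500821) = (2973478/13)*(-1/500821) = -2973478/6510673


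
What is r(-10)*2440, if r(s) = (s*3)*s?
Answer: 732000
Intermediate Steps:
r(s) = 3*s² (r(s) = (3*s)*s = 3*s²)
r(-10)*2440 = (3*(-10)²)*2440 = (3*100)*2440 = 300*2440 = 732000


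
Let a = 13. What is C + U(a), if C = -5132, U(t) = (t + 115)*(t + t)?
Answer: -1804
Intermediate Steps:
U(t) = 2*t*(115 + t) (U(t) = (115 + t)*(2*t) = 2*t*(115 + t))
C + U(a) = -5132 + 2*13*(115 + 13) = -5132 + 2*13*128 = -5132 + 3328 = -1804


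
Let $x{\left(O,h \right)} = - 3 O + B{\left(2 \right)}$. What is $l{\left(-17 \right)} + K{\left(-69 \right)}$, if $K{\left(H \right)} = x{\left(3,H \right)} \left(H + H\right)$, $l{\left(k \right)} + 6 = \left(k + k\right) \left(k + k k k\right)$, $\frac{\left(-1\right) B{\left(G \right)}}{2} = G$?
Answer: $169408$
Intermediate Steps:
$B{\left(G \right)} = - 2 G$
$x{\left(O,h \right)} = -4 - 3 O$ ($x{\left(O,h \right)} = - 3 O - 4 = -4 - 3 O$)
$l{\left(k \right)} = -6 + 2 k \left(k + k^{3}\right)$ ($l{\left(k \right)} = -6 + \left(k + k\right) \left(k + k k k\right) = -6 + 2 k \left(k + k^{2} k\right) = -6 + 2 k \left(k + k^{3}\right)$)
$K{\left(H \right)} = - 26 H$ ($K{\left(H \right)} = \left(-4 - 9\right) \left(H + H\right) = \left(-4 - 9\right) 2 H = - 13 \cdot 2 H = - 26 H$)
$l{\left(-17 \right)} + K{\left(-69 \right)} = \left(-6 + 2 \left(-17\right)^{2} + 2 \left(-17\right)^{4}\right) - -1794 = \left(-6 + 2 \cdot 289 + 2 \cdot 83521\right) + 1794 = \left(-6 + 578 + 167042\right) + 1794 = 167614 + 1794 = 169408$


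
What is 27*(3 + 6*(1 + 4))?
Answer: 891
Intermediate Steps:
27*(3 + 6*(1 + 4)) = 27*(3 + 6*5) = 27*(3 + 30) = 27*33 = 891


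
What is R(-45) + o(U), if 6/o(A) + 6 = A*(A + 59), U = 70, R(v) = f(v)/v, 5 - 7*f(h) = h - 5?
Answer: -16481/94752 ≈ -0.17394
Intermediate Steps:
f(h) = 10/7 - h/7 (f(h) = 5/7 - (h - 5)/7 = 5/7 - (-5 + h)/7 = 5/7 + (5/7 - h/7) = 10/7 - h/7)
R(v) = (10/7 - v/7)/v
o(A) = 6/(-6 + A*(59 + A)) (o(A) = 6/(-6 + A*(A + 59)) = 6/(-6 + A*(59 + A)))
R(-45) + o(U) = (1/7)*(10 - 1*(-45))/(-45) + 6/(-6 + 70**2 + 59*70) = (1/7)*(-1/45)*(10 + 45) + 6/(-6 + 4900 + 4130) = (1/7)*(-1/45)*55 + 6/9024 = -11/63 + 6*(1/9024) = -11/63 + 1/1504 = -16481/94752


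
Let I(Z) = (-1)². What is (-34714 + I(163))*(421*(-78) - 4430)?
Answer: 1293684084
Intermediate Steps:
I(Z) = 1
(-34714 + I(163))*(421*(-78) - 4430) = (-34714 + 1)*(421*(-78) - 4430) = -34713*(-32838 - 4430) = -34713*(-37268) = 1293684084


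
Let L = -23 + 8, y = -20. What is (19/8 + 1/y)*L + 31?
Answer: -31/8 ≈ -3.8750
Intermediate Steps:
L = -15
(19/8 + 1/y)*L + 31 = (19/8 + 1/(-20))*(-15) + 31 = (19*(⅛) + 1*(-1/20))*(-15) + 31 = (19/8 - 1/20)*(-15) + 31 = (93/40)*(-15) + 31 = -279/8 + 31 = -31/8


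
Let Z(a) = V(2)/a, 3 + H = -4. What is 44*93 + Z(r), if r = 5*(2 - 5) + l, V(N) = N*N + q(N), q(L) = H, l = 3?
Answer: 16369/4 ≈ 4092.3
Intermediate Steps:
H = -7 (H = -3 - 4 = -7)
q(L) = -7
V(N) = -7 + N² (V(N) = N*N - 7 = N² - 7 = -7 + N²)
r = -12 (r = 5*(2 - 5) + 3 = 5*(-3) + 3 = -15 + 3 = -12)
Z(a) = -3/a (Z(a) = (-7 + 2²)/a = (-7 + 4)/a = -3/a)
44*93 + Z(r) = 44*93 - 3/(-12) = 4092 - 3*(-1/12) = 4092 + ¼ = 16369/4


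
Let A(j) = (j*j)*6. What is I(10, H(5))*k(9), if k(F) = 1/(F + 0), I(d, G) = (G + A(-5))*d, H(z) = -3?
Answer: 490/3 ≈ 163.33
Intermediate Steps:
A(j) = 6*j**2 (A(j) = j**2*6 = 6*j**2)
I(d, G) = d*(150 + G) (I(d, G) = (G + 6*(-5)**2)*d = (G + 6*25)*d = (G + 150)*d = (150 + G)*d = d*(150 + G))
k(F) = 1/F
I(10, H(5))*k(9) = (10*(150 - 3))/9 = (10*147)*(1/9) = 1470*(1/9) = 490/3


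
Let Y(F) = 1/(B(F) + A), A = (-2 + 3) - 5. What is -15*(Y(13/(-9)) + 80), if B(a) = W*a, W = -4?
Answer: -19335/16 ≈ -1208.4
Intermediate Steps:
B(a) = -4*a
A = -4 (A = 1 - 5 = -4)
Y(F) = 1/(-4 - 4*F) (Y(F) = 1/(-4*F - 4) = 1/(-4 - 4*F))
-15*(Y(13/(-9)) + 80) = -15*(-1/(4 + 4*(13/(-9))) + 80) = -15*(-1/(4 + 4*(13*(-⅑))) + 80) = -15*(-1/(4 + 4*(-13/9)) + 80) = -15*(-1/(4 - 52/9) + 80) = -15*(-1/(-16/9) + 80) = -15*(-1*(-9/16) + 80) = -15*(9/16 + 80) = -15*1289/16 = -19335/16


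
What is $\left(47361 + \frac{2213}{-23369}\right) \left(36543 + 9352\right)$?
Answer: $\frac{50795530231420}{23369} \approx 2.1736 \cdot 10^{9}$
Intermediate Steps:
$\left(47361 + \frac{2213}{-23369}\right) \left(36543 + 9352\right) = \left(47361 + 2213 \left(- \frac{1}{23369}\right)\right) 45895 = \left(47361 - \frac{2213}{23369}\right) 45895 = \frac{1106776996}{23369} \cdot 45895 = \frac{50795530231420}{23369}$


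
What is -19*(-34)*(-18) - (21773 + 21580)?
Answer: -54981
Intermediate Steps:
-19*(-34)*(-18) - (21773 + 21580) = 646*(-18) - 1*43353 = -11628 - 43353 = -54981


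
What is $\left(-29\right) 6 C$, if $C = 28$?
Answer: $-4872$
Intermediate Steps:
$\left(-29\right) 6 C = \left(-29\right) 6 \cdot 28 = \left(-174\right) 28 = -4872$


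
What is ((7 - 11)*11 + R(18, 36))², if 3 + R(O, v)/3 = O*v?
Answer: 3575881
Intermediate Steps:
R(O, v) = -9 + 3*O*v (R(O, v) = -9 + 3*(O*v) = -9 + 3*O*v)
((7 - 11)*11 + R(18, 36))² = ((7 - 11)*11 + (-9 + 3*18*36))² = (-4*11 + (-9 + 1944))² = (-44 + 1935)² = 1891² = 3575881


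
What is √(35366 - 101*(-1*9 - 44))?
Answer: 7*√831 ≈ 201.79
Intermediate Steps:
√(35366 - 101*(-1*9 - 44)) = √(35366 - 101*(-9 - 44)) = √(35366 - 101*(-53)) = √(35366 + 5353) = √40719 = 7*√831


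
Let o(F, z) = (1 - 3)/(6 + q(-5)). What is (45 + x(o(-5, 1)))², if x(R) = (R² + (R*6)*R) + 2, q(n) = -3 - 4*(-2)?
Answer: 32661225/14641 ≈ 2230.8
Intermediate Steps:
q(n) = 5 (q(n) = -3 + 8 = 5)
o(F, z) = -2/11 (o(F, z) = (1 - 3)/(6 + 5) = -2/11)
x(R) = 2 + 7*R² (x(R) = (R² + (6*R)*R) + 2 = (R² + 6*R²) + 2 = 7*R² + 2 = 2 + 7*R²)
(45 + x(o(-5, 1)))² = (45 + (2 + 7*(-2/11)²))² = (45 + (2 + 7*(4/121)))² = (45 + (2 + 28/121))² = (45 + 270/121)² = (5715/121)² = 32661225/14641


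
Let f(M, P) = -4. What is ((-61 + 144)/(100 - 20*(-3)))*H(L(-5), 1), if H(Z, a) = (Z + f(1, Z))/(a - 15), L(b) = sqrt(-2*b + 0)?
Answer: 83/560 - 83*sqrt(10)/2240 ≈ 0.031041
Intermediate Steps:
L(b) = sqrt(2)*sqrt(-b) (L(b) = sqrt(-2*b) = sqrt(2)*sqrt(-b))
H(Z, a) = (-4 + Z)/(-15 + a) (H(Z, a) = (Z - 4)/(a - 15) = (-4 + Z)/(-15 + a))
((-61 + 144)/(100 - 20*(-3)))*H(L(-5), 1) = ((-61 + 144)/(100 - 20*(-3)))*((-4 + sqrt(2)*sqrt(-1*(-5)))/(-15 + 1)) = (83/(100 + 60))*((-4 + sqrt(2)*sqrt(5))/(-14)) = (83/160)*(-(-4 + sqrt(10))/14) = (83*(1/160))*(2/7 - sqrt(10)/14) = 83*(2/7 - sqrt(10)/14)/160 = 83/560 - 83*sqrt(10)/2240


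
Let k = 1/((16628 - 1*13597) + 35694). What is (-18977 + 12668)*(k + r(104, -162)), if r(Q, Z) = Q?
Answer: -25408872909/38725 ≈ -6.5614e+5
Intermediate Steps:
k = 1/38725 (k = 1/((16628 - 13597) + 35694) = 1/(3031 + 35694) = 1/38725 ≈ 2.5823e-5)
(-18977 + 12668)*(k + r(104, -162)) = (-18977 + 12668)*(1/38725 + 104) = -6309*4027401/38725 = -25408872909/38725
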